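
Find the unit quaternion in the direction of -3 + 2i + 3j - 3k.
-0.5388 + 0.3592i + 0.5388j - 0.5388k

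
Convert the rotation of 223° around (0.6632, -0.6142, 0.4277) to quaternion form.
-0.3665 + 0.6171i - 0.5715j + 0.3979k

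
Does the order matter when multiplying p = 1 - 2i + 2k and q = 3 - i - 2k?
Yes: pq = 5 - 7i - 6j + 4k ≠ 5 - 7i + 6j + 4k = qp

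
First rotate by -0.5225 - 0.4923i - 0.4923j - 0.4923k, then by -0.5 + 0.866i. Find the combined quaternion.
0.6876 - 0.2063i + 0.6725j - 0.1802k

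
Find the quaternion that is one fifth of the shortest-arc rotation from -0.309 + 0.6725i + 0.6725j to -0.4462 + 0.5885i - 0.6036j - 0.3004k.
-0.4129 + 0.7889i + 0.4469j - 0.0862k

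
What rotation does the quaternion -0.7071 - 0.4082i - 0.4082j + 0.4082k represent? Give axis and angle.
axis = (-√3/3, -√3/3, √3/3), θ = 3π/2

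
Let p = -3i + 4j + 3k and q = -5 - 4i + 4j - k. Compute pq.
-25 - i - 35j - 11k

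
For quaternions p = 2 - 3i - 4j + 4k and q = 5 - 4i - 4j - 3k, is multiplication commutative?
No: pq = -6 + 5i - 53j + 10k ≠ -6 - 51i - 3j + 18k = qp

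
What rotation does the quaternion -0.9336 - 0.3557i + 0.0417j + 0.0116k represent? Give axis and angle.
axis = (-0.9927, 0.1164, 0.0324), θ = 318°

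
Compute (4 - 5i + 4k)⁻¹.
0.0702 + 0.0877i - 0.0702k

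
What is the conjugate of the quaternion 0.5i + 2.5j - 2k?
-0.5i - 2.5j + 2k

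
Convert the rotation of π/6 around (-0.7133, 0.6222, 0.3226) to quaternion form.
0.9659 - 0.1846i + 0.161j + 0.0835k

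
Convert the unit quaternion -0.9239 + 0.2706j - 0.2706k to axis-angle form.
axis = (0, √2/2, -√2/2), θ = 7π/4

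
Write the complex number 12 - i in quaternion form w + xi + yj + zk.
12 - i + 0j + 0k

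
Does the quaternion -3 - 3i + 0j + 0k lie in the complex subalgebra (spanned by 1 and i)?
Yes. The quaternion -3 - 3i has j- and k-coefficients y = z = 0, so it lies in the complex subalgebra spanned by 1 and i.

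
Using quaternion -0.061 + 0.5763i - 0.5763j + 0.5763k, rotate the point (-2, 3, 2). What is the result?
(0.344, -0.704, -4.048)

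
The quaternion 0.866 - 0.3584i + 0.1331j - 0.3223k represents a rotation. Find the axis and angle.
axis = (-0.7167, 0.2662, -0.6445), θ = π/3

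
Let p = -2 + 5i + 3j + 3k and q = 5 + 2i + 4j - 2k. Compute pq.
-26 + 3i + 23j + 33k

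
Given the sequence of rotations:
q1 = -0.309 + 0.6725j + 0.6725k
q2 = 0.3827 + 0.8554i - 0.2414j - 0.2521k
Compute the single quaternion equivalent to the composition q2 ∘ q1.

q2 · q1 = 0.2136 - 0.2571i - 0.2433j + 0.9105k
0.2136 - 0.2571i - 0.2433j + 0.9105k


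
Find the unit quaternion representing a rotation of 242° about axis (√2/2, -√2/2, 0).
-0.515 + 0.6061i - 0.6061j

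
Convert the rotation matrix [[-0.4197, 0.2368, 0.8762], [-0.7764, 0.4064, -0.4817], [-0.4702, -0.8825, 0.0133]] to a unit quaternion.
0.5 - 0.2004i + 0.6732j - 0.5066k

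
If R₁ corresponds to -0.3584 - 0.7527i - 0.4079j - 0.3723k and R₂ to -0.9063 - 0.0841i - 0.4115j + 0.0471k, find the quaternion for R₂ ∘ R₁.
0.1112 + 0.8847i + 0.4504j + 0.0451k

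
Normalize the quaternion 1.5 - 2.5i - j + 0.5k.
0.4804 - 0.8006i - 0.3203j + 0.1601k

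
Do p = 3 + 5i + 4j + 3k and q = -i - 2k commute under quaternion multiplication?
No: pq = 11 - 11i + 7j - 2k ≠ 11 + 5i - 7j - 10k = qp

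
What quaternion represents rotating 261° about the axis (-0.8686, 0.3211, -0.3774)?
-0.6494 - 0.6605i + 0.2442j - 0.287k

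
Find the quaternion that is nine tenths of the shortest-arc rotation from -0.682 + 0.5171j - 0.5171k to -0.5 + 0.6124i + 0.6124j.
-0.5381 + 0.5646i + 0.6231j - 0.0585k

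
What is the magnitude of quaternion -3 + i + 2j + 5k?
√39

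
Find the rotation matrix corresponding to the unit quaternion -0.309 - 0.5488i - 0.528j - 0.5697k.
[[-0.2067, 0.2275, 0.9516], [0.9316, -0.2515, 0.2624], [0.299, 0.9408, -0.1599]]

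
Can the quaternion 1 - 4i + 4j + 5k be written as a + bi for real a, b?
No. The quaternion 1 - 4i + 4j + 5k has j-coefficient y = 4 and k-coefficient z = 5, not both zero, so it does not lie in the complex subalgebra spanned by 1 and i.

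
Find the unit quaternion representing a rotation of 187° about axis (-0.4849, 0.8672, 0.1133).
-0.061 - 0.484i + 0.8656j + 0.1131k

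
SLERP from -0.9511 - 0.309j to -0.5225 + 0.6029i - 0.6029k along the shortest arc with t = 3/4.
-0.7115 + 0.4926i - 0.0925j - 0.4926k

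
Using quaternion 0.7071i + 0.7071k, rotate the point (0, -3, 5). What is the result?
(5, 3, 0)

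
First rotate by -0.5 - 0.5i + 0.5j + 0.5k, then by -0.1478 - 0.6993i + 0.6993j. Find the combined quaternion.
-0.6254 + 0.7732i - 0.0739j - 0.0739k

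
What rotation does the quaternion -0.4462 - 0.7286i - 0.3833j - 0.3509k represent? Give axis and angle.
axis = (-0.8141, -0.4283, -0.3921), θ = 233°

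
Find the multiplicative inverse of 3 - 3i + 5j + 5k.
0.0441 + 0.0441i - 0.0735j - 0.0735k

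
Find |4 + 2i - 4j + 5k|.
√61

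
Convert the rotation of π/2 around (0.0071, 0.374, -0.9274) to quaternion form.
0.7071 + 0.005i + 0.2645j - 0.6558k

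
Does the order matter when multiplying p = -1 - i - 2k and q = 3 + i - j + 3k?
Yes: pq = 4 - 6i + 2j - 8k ≠ 4 - 2i - 10k = qp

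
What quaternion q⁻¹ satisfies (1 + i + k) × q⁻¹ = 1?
0.3333 - 0.3333i - 0.3333k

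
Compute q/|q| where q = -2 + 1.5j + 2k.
-0.6247 + 0.4685j + 0.6247k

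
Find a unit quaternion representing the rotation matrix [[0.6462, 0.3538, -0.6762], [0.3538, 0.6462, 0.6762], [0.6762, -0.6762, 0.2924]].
0.8039 - 0.4206i - 0.4206j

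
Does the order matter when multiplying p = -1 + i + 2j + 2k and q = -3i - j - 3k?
Yes: pq = 11 - i - 2j + 8k ≠ 11 + 7i + 4j - 2k = qp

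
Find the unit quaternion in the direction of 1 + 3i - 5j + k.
0.1667 + 0.5i - 0.8333j + 0.1667k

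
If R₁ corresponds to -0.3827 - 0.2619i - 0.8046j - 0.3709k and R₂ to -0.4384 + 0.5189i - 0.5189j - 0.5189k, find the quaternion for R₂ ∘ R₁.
-0.3063 - 0.3088i + 0.8797j - 0.1922k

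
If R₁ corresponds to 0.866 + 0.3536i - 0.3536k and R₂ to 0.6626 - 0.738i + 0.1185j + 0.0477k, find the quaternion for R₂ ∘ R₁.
0.8516 - 0.4467i - 0.1415j - 0.2349k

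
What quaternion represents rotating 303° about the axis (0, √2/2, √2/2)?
-0.8788 + 0.3374j + 0.3374k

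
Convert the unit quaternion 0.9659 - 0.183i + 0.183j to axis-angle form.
axis = (-√2/2, √2/2, 0), θ = π/6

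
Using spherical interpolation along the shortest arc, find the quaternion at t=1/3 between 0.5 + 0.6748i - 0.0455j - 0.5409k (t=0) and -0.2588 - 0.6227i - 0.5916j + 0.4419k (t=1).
0.4424 + 0.6953i + 0.1808j - 0.5368k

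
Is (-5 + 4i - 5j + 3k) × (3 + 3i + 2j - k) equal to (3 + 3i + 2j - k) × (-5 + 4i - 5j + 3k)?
No: pq = -14 - 4i - 12j + 37k ≠ -14 - 2i - 38j - 9k = qp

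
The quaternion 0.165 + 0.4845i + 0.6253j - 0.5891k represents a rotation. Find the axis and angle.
axis = (0.4912, 0.634, -0.5973), θ = 161°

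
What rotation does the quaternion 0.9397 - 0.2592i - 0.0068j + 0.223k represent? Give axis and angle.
axis = (-0.7579, -0.0199, 0.6521), θ = 40°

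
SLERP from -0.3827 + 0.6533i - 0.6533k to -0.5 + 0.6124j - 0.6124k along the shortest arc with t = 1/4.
-0.4511 + 0.5241i + 0.1765j - 0.7005k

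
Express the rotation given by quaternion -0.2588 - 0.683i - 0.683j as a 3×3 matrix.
[[0.067, 0.933, 0.3535], [0.933, 0.067, -0.3535], [-0.3535, 0.3535, -0.866]]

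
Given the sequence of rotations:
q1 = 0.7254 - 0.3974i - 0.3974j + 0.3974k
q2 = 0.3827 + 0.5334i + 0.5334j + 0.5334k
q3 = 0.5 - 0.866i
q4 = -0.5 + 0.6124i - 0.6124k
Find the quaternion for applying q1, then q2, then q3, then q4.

q2 · q1 = 0.4896 + 0.6588i - 0.1891j + 0.539k
q3 · q2 · q1 = 0.8153 - 0.0946i + 0.3722j + 0.4333k
q4 · q3 · q2 · q1 = -0.0844 + 0.7745i - 0.3935j - 0.488k
-0.0844 + 0.7745i - 0.3935j - 0.488k


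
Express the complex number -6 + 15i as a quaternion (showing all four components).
-6 + 15i + 0j + 0k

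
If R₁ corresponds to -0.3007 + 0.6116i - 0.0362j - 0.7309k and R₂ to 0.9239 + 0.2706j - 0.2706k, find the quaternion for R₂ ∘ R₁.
-0.4658 + 0.3575i - 0.2803j - 0.7594k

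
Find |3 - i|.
√10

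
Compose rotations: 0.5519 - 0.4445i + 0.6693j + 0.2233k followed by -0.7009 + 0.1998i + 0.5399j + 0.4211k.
-0.7534 + 0.2605i - 0.4029j + 0.4496k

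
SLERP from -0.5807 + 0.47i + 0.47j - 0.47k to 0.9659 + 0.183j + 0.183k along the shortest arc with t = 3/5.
-0.9112 + 0.2159i + 0.0938j - 0.338k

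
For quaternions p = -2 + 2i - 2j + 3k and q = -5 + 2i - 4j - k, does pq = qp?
No: pq = 1 + 26j - 17k ≠ 1 - 28i + 10j - 9k = qp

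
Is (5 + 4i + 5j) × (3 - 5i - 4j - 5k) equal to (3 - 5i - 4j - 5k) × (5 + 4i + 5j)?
No: pq = 55 - 38i + 15j - 16k ≠ 55 + 12i - 25j - 34k = qp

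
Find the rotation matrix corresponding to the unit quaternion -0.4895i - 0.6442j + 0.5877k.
[[-0.5208, 0.6307, -0.5754], [0.6307, -0.17, -0.7572], [-0.5754, -0.7572, -0.3092]]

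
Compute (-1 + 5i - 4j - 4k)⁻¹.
-0.0172 - 0.0862i + 0.069j + 0.069k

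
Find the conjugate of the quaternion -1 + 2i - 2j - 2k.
-1 - 2i + 2j + 2k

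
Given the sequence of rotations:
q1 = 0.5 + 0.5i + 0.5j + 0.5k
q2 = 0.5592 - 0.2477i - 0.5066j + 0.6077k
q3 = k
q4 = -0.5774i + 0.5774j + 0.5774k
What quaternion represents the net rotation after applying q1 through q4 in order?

q2 · q1 = 0.3529 - 0.4014i + 0.454j + 0.7129k
q3 · q2 · q1 = -0.7129 - 0.454i - 0.4014j + 0.3529k
q4 · q3 · q2 · q1 = -0.2341 + 0.8472i - 0.47j + 0.0823k
-0.2341 + 0.8472i - 0.47j + 0.0823k


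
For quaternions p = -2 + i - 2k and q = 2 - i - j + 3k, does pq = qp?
No: pq = 3 + 2i + j - 11k ≠ 3 + 6i + 3j - 9k = qp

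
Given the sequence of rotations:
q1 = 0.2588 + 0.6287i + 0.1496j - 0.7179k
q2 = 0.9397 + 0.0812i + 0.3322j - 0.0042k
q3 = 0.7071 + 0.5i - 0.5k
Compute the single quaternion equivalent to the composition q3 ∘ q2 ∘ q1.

q2 · q1 = 0.1394 + 0.3739i + 0.2822j - 0.8724k
q3 · q2 · q1 = -0.5246 + 0.4752i + 0.4488j - 0.5455k
-0.5246 + 0.4752i + 0.4488j - 0.5455k


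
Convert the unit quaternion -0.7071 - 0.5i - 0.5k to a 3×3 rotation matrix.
[[0.5, -0.7071, 0.5], [0.7071, 0, -0.7071], [0.5, 0.7071, 0.5]]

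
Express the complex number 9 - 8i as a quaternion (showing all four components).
9 - 8i + 0j + 0k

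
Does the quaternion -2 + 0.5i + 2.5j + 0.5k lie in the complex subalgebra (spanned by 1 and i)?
No. The quaternion -2 + 0.5i + 2.5j + 0.5k has j-coefficient y = 2.5 and k-coefficient z = 0.5, not both zero, so it does not lie in the complex subalgebra spanned by 1 and i.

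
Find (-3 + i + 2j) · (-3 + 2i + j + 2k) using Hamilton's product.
5 - 5i - 11j - 9k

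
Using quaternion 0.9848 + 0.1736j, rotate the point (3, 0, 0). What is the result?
(2.819, 0, -1.026)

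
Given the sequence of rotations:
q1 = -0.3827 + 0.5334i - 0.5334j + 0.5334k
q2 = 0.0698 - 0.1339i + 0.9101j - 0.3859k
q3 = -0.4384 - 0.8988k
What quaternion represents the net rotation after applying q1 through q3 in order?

q2 · q1 = 0.736 + 0.3681i - 0.5199j - 0.2291k
q3 · q2 · q1 = -0.5286 - 0.6287i - 0.1029j - 0.5611k
-0.5286 - 0.6287i - 0.1029j - 0.5611k


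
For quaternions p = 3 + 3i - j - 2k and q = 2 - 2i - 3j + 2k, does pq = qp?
No: pq = 13 - 8i - 13j - 9k ≠ 13 + 8i - 9j + 13k = qp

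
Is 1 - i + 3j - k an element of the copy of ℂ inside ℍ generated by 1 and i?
No. The quaternion 1 - i + 3j - k has j-coefficient y = 3 and k-coefficient z = -1, not both zero, so it does not lie in the complex subalgebra spanned by 1 and i.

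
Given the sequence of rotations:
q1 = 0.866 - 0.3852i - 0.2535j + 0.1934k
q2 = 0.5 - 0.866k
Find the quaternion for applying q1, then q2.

q2 · q1 = 0.6005 - 0.4121i + 0.2068j - 0.6533k
0.6005 - 0.4121i + 0.2068j - 0.6533k


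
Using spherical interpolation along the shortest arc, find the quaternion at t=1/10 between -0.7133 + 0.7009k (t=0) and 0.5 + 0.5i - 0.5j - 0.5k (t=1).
-0.7106 - 0.0555i + 0.0555j + 0.6992k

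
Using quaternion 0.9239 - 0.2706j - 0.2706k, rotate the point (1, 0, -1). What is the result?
(1.207, -0.646, -0.354)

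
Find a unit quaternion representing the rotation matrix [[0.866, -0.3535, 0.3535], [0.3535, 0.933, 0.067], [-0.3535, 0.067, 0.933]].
0.9659 + 0.183j + 0.183k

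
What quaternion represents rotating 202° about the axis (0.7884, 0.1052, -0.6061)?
-0.1908 + 0.7739i + 0.1033j - 0.595k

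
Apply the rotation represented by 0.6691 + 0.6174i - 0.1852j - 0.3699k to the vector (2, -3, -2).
(1.926, 0.039, -3.646)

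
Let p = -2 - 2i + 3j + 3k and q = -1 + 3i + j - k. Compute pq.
8 - 10i + 2j - 12k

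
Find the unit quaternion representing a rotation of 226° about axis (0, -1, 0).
-0.3907 - 0.9205j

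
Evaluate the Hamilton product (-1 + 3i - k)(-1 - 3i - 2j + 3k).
13 - 2i - 4j - 8k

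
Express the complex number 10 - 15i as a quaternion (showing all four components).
10 - 15i + 0j + 0k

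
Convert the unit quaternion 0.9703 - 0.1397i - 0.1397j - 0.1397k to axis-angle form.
axis = (-√3/3, -√3/3, -√3/3), θ = 28°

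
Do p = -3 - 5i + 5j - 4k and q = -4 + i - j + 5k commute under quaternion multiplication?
No: pq = 42 + 38i + 4j + k ≠ 42 - 4i - 38j + k = qp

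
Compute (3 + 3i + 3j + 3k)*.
3 - 3i - 3j - 3k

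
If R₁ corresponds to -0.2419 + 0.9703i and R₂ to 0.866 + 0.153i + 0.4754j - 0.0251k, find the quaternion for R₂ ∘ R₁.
-0.3579 + 0.8033i - 0.1394j - 0.4552k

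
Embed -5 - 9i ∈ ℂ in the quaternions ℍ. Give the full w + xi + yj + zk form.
-5 - 9i + 0j + 0k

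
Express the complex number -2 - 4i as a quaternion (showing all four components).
-2 - 4i + 0j + 0k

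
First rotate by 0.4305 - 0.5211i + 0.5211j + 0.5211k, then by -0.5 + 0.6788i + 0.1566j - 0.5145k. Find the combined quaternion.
0.325 + 0.9025i - 0.2788j - 0.0467k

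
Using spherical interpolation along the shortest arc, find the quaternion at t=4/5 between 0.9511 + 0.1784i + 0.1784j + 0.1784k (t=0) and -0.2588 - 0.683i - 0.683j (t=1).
0.4518 + 0.6301i + 0.6301j + 0.043k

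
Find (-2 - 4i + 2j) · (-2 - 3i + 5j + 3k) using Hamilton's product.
-18 + 20i - 2j - 20k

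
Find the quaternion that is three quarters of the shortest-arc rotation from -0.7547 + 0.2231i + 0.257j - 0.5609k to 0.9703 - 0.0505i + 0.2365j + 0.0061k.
-0.975 + 0.1018i - 0.115j - 0.1607k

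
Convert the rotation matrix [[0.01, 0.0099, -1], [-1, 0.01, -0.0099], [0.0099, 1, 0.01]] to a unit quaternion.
0.5074 + 0.4975i - 0.4975j - 0.4975k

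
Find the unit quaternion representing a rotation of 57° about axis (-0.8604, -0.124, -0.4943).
0.8788 - 0.4105i - 0.0592j - 0.2359k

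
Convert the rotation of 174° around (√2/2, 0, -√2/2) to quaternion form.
0.0523 + 0.7061i - 0.7061k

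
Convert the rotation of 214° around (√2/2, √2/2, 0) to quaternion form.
-0.2924 + 0.6762i + 0.6762j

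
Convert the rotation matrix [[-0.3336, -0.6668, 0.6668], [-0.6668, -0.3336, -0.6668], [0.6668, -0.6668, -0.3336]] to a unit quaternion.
0.5774i - 0.5774j + 0.5774k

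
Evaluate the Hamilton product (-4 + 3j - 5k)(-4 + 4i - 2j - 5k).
-3 - 41i - 24j + 28k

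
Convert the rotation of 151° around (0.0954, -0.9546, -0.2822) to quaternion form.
0.2504 + 0.0924i - 0.9242j - 0.2732k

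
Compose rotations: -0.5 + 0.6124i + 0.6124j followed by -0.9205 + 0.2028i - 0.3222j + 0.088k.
0.5334 - 0.719i - 0.3487j + 0.2775k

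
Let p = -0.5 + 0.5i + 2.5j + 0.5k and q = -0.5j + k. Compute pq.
0.75 + 2.75i - 0.25j - 0.75k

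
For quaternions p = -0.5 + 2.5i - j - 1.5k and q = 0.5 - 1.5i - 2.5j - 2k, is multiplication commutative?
No: pq = -2 + 0.25i + 8j - 7.5k ≠ -2 + 3.75i - 6.5j + 8k = qp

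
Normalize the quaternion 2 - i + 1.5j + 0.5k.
0.7303 - 0.3651i + 0.5477j + 0.1826k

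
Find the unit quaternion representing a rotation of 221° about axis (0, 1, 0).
-0.3502 + 0.9367j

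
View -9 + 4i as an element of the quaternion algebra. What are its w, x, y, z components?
-9 + 4i + 0j + 0k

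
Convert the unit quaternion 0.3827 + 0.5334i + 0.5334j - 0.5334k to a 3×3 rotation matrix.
[[-0.1381, 0.9773, -0.1608], [0.1608, -0.1381, -0.9773], [-0.9773, -0.1608, -0.1381]]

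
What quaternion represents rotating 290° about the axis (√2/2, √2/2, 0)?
-0.8192 + 0.4056i + 0.4056j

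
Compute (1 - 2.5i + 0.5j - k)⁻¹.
0.1176 + 0.2941i - 0.0588j + 0.1176k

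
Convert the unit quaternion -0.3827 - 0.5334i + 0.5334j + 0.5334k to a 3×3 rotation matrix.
[[-0.1381, -0.1608, -0.9773], [-0.9773, -0.1381, 0.1608], [-0.1608, 0.9773, -0.1381]]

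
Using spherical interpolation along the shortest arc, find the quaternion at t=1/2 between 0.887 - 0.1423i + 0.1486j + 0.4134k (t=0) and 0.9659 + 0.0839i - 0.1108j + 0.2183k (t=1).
0.9459 - 0.0298i + 0.0193j + 0.3225k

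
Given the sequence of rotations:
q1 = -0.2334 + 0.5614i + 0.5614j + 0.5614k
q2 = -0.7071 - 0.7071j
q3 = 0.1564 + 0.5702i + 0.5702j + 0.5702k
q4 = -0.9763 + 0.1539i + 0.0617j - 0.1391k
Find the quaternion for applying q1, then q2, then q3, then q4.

q2 · q1 = 0.562 - 0.7939i - 0.2319j
q3 · q2 · q1 = 0.6728 + 0.3285i - 0.1685j + 0.6409k
q4 · q3 · q2 · q1 = -0.6079 - 0.2011i + 0.0617j - 0.7655k
-0.6079 - 0.2011i + 0.0617j - 0.7655k


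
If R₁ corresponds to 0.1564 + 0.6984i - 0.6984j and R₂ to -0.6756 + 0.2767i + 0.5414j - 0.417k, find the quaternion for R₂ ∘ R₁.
0.0792 - 0.7198i + 0.2653j - 0.6366k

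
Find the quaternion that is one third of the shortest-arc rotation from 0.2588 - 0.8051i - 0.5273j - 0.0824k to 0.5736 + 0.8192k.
0.4917 - 0.6767i - 0.4432j + 0.3223k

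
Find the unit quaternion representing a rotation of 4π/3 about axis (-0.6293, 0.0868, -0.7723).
-0.5 - 0.545i + 0.0752j - 0.6688k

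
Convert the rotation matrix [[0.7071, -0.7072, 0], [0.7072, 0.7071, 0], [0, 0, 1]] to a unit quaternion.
0.9239 + 0.3827k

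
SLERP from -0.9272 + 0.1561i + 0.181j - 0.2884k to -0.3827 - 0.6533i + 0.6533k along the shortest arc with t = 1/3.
-0.9685 - 0.1831i + 0.153j + 0.0712k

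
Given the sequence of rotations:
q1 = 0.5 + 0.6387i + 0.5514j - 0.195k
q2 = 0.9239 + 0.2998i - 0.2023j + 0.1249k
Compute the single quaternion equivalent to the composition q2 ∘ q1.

q2 · q1 = 0.4064 + 0.7106i + 0.5465j + 0.1768k
0.4064 + 0.7106i + 0.5465j + 0.1768k


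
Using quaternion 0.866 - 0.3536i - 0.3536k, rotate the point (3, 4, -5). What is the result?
(3.449, -2.9, -5.449)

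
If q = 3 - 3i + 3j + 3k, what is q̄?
3 + 3i - 3j - 3k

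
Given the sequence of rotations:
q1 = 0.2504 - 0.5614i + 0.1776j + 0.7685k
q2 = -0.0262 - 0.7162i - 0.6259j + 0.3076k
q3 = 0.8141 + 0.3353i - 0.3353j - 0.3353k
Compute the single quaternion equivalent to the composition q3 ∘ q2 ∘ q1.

q2 · q1 = -0.5339 - 0.7003i + 0.2163j - 0.4217k
q3 · q2 · q1 = -0.2687 - 0.5352i + 0.7313j - 0.3266k
-0.2687 - 0.5352i + 0.7313j - 0.3266k


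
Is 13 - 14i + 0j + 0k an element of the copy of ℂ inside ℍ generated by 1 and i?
Yes. The quaternion 13 - 14i has j- and k-coefficients y = z = 0, so it lies in the complex subalgebra spanned by 1 and i.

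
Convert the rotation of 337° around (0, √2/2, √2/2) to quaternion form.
-0.9799 + 0.141j + 0.141k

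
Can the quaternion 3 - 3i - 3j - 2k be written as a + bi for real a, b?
No. The quaternion 3 - 3i - 3j - 2k has j-coefficient y = -3 and k-coefficient z = -2, not both zero, so it does not lie in the complex subalgebra spanned by 1 and i.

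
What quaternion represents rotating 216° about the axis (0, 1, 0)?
-0.309 + 0.9511j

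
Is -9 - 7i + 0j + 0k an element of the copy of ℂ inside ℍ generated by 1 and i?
Yes. The quaternion -9 - 7i has j- and k-coefficients y = z = 0, so it lies in the complex subalgebra spanned by 1 and i.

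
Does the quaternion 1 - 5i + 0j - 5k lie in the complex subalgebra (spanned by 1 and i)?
No. The quaternion 1 - 5i - 5k has j-coefficient y = 0 and k-coefficient z = -5, not both zero, so it does not lie in the complex subalgebra spanned by 1 and i.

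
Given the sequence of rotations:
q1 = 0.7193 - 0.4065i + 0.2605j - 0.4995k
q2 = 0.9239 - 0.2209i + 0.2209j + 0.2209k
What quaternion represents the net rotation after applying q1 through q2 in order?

q2 · q1 = 0.6276 - 0.7023i + 0.1994j - 0.2703k
0.6276 - 0.7023i + 0.1994j - 0.2703k


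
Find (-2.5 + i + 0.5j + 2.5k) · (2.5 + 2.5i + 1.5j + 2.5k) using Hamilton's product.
-15.75 - 6.25i + 1.25j + 0.25k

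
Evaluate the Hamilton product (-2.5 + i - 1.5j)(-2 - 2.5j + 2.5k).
1.25 - 5.75i + 6.75j - 8.75k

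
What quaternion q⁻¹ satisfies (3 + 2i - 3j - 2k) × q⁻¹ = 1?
0.1154 - 0.0769i + 0.1154j + 0.0769k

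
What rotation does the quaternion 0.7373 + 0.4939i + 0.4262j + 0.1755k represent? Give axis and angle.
axis = (0.7311, 0.6309, 0.2598), θ = 85°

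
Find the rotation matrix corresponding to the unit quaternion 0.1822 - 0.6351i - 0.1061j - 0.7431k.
[[-0.1269, 0.4056, 0.9052], [-0.136, -0.9111, 0.3891], [0.9825, -0.0737, 0.1708]]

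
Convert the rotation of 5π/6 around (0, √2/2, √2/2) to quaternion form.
0.2588 + 0.683j + 0.683k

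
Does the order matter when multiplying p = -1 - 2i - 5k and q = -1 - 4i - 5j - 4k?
Yes: pq = -27 - 19i + 17j + 19k ≠ -27 + 31i - 7j - k = qp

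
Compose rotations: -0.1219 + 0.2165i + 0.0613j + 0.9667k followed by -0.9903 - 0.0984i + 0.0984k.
0.0469 - 0.2084i + 0.0557j - 0.9753k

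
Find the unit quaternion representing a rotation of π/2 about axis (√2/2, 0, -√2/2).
0.7071 + 0.5i - 0.5k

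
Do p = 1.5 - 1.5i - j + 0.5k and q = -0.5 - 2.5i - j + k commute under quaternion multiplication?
No: pq = -6 - 3.5i - 0.75j + 0.25k ≠ -6 - 2.5i - 1.25j + 2.25k = qp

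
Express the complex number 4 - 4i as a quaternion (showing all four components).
4 - 4i + 0j + 0k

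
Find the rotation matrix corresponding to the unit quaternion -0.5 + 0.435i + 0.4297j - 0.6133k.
[[-0.1216, -0.2395, -0.9633], [0.9871, -0.1307, -0.0921], [-0.1039, -0.9621, 0.2523]]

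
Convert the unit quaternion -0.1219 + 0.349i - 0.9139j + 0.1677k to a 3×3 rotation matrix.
[[-0.7267, -0.597, 0.3399], [-0.6788, 0.7002, -0.2214], [-0.1058, -0.3916, -0.914]]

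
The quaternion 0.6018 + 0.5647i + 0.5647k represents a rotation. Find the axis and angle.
axis = (√2/2, 0, √2/2), θ = 106°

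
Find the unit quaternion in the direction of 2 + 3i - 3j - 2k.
0.3922 + 0.5883i - 0.5883j - 0.3922k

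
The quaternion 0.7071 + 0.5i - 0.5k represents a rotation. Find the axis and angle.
axis = (√2/2, 0, -√2/2), θ = π/2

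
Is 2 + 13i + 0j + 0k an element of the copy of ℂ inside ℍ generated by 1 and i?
Yes. The quaternion 2 + 13i has j- and k-coefficients y = z = 0, so it lies in the complex subalgebra spanned by 1 and i.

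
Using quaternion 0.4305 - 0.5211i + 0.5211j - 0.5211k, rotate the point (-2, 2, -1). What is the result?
(-1.008, 1.906, -2.086)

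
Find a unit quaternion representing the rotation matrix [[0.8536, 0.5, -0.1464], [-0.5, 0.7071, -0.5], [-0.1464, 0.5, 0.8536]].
0.9239 + 0.2706i - 0.2706k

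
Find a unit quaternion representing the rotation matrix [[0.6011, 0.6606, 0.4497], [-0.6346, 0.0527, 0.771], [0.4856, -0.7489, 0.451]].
0.7254 - 0.5238i - 0.0124j - 0.4464k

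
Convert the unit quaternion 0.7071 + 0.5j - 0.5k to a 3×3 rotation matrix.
[[0, 0.7071, 0.7071], [-0.7071, 0.5, -0.5], [-0.7071, -0.5, 0.5]]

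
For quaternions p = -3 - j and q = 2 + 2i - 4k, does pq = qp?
No: pq = -6 - 2i - 2j + 14k ≠ -6 - 10i - 2j + 10k = qp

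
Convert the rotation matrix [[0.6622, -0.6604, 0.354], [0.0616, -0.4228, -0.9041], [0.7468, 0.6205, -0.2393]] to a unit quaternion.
0.5 + 0.7623i - 0.1964j + 0.361k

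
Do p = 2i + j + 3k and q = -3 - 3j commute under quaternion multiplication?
No: pq = 3 + 3i - 3j - 15k ≠ 3 - 15i - 3j - 3k = qp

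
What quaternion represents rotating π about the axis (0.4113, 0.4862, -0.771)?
0.4113i + 0.4862j - 0.771k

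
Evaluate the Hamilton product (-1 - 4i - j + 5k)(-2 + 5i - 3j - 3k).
34 + 21i + 18j + 10k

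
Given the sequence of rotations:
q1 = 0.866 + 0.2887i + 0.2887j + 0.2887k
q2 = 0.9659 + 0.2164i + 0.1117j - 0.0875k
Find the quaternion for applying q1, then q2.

q2 · q1 = 0.767 + 0.5238i + 0.2879j + 0.2333k
0.767 + 0.5238i + 0.2879j + 0.2333k


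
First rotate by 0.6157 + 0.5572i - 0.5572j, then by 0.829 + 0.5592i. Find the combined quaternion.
0.1988 + 0.8062i - 0.4619j - 0.3116k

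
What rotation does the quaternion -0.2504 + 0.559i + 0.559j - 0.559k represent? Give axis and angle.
axis = (√3/3, √3/3, -√3/3), θ = 209°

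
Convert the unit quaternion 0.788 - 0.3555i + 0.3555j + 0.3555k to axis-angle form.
axis = (-√3/3, √3/3, √3/3), θ = 76°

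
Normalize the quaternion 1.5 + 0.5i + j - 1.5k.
0.6255 + 0.2085i + 0.417j - 0.6255k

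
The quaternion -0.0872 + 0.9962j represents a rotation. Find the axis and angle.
axis = (0, 1, 0), θ = 190°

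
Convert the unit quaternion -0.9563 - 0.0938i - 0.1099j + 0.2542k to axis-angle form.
axis = (-0.3208, -0.3759, 0.8694), θ = 326°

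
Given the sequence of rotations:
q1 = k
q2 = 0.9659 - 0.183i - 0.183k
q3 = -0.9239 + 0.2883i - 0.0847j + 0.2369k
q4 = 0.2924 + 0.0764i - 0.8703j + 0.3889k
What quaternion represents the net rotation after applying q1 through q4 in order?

q2 · q1 = 0.183 + 0.183j + 0.9659k
q3 · q2 · q1 = -0.3824 - 0.0724i - 0.463j - 0.7963k
q4 · q3 · q2 · q1 = -0.1996 + 0.8227i + 0.2301j - 0.4799k
-0.1996 + 0.8227i + 0.2301j - 0.4799k


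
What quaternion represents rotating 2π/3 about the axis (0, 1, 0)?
0.5 + 0.866j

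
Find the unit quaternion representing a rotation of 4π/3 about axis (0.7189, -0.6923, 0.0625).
-0.5 + 0.6226i - 0.5995j + 0.0541k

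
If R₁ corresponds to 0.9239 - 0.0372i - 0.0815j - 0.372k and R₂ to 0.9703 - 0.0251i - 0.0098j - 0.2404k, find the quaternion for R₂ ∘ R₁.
0.8053 - 0.0752i - 0.0885j - 0.5814k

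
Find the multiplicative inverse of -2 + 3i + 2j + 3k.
-0.0769 - 0.1154i - 0.0769j - 0.1154k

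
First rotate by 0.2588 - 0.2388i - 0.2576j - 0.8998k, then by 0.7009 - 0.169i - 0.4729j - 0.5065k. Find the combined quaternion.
-0.4365 + 0.0839i - 0.3341j - 0.8311k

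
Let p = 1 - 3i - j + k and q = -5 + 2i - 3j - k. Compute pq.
-1 + 21i + j + 5k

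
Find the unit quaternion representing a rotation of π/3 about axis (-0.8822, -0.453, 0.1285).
0.866 - 0.4411i - 0.2265j + 0.0643k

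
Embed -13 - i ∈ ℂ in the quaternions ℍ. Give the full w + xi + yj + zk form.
-13 - i + 0j + 0k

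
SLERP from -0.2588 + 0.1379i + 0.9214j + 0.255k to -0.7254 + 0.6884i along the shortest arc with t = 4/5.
-0.7158 + 0.6508i + 0.244j + 0.0675k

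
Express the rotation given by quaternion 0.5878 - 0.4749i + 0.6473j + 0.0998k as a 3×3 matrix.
[[0.1421, -0.7321, 0.6662], [-0.4975, 0.529, 0.6875], [-0.8558, -0.4291, -0.2891]]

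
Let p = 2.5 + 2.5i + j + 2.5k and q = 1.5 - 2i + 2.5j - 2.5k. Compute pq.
12.5 - 10i + 9j + 5.75k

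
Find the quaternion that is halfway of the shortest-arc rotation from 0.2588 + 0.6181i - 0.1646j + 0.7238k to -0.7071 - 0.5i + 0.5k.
0.6425 + 0.7437i - 0.1095j + 0.1489k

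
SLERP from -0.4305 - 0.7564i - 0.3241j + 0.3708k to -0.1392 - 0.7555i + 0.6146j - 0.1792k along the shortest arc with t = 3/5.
-0.3114 - 0.9082i + 0.274j + 0.0568k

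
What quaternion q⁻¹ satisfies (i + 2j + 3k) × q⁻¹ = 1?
-0.0714i - 0.1429j - 0.2143k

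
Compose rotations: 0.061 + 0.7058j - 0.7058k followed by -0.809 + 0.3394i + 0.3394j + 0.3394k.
-0.0493 - 0.4584i - 0.3107j + 0.8312k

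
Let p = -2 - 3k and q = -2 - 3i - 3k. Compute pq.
-5 + 6i + 9j + 12k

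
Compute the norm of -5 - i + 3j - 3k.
√44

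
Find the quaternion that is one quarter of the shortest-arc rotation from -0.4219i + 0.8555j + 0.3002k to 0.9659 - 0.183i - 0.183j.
-0.353 - 0.3138i + 0.8388j + 0.2709k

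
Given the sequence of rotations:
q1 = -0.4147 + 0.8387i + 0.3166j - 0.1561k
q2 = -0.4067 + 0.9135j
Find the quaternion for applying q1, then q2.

q2 · q1 = -0.1206 - 0.4837i - 0.5076j - 0.7027k
-0.1206 - 0.4837i - 0.5076j - 0.7027k


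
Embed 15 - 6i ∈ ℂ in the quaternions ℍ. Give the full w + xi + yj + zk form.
15 - 6i + 0j + 0k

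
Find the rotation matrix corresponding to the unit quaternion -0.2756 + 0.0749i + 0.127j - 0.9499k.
[[-0.8369, -0.5046, -0.2123], [0.5426, -0.8158, -0.2], [-0.0723, -0.2826, 0.9565]]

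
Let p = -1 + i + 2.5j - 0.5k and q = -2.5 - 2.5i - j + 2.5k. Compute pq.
8.75 + 5.75i - 6.5j + 4k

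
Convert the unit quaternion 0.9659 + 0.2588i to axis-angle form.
axis = (1, 0, 0), θ = π/6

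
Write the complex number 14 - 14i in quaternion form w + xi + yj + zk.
14 - 14i + 0j + 0k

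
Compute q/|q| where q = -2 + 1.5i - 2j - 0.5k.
-0.6172 + 0.4629i - 0.6172j - 0.1543k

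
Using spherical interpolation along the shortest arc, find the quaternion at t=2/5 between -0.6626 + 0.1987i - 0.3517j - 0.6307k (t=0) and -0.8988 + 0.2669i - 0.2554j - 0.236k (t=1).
-0.7789 + 0.2325i - 0.3218j - 0.4854k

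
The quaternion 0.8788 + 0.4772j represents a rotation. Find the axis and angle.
axis = (0, 1, 0), θ = 57°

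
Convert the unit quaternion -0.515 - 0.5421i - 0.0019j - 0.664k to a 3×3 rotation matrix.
[[0.1182, -0.6819, 0.7219], [0.686, -0.4695, -0.5558], [0.718, 0.5609, 0.4122]]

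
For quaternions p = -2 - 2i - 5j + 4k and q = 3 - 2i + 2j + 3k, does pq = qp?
No: pq = -12 - 25i - 21j - 8k ≠ -12 + 21i - 17j + 20k = qp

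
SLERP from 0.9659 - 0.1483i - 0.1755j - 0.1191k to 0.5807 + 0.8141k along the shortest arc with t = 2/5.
0.9389 - 0.1017i - 0.1204j + 0.3059k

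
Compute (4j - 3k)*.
-4j + 3k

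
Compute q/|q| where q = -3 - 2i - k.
-0.8018 - 0.5345i - 0.2673k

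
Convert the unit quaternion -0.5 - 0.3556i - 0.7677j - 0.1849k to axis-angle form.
axis = (-0.4106, -0.8865, -0.2135), θ = 4π/3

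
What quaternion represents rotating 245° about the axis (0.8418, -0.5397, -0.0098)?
-0.5373 + 0.71i - 0.4552j - 0.0083k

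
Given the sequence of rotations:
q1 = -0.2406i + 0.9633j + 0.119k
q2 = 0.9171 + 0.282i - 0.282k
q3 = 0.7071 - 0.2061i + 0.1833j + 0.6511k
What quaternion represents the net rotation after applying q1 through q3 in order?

q2 · q1 = 0.1014 + 0.051i + 0.9177j + 0.3808k
q3 · q2 · q1 = -0.3339 - 0.5126i + 0.7792j + 0.1368k
-0.3339 - 0.5126i + 0.7792j + 0.1368k


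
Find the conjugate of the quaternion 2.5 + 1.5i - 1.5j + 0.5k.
2.5 - 1.5i + 1.5j - 0.5k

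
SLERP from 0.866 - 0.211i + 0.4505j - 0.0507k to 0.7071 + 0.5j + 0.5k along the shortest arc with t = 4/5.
0.7637 - 0.0449i + 0.5056j + 0.3988k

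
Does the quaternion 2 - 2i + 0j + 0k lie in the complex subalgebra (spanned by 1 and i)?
Yes. The quaternion 2 - 2i has j- and k-coefficients y = z = 0, so it lies in the complex subalgebra spanned by 1 and i.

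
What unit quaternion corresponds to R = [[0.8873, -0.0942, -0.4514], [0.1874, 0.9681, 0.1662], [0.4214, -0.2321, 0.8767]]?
0.9659 - 0.1031i - 0.2259j + 0.0729k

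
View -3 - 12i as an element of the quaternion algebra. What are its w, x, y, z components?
-3 - 12i + 0j + 0k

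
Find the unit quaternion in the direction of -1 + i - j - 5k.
-0.189 + 0.189i - 0.189j - 0.9449k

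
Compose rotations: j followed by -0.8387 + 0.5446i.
-0.8387j + 0.5446k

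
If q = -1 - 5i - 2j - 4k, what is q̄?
-1 + 5i + 2j + 4k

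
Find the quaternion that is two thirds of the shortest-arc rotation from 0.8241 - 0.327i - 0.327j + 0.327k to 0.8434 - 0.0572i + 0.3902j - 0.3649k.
0.961 - 0.1737i + 0.1612j - 0.1423k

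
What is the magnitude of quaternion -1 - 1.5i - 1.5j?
2.345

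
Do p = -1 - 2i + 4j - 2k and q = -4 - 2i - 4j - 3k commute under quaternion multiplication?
No: pq = 10 - 10i - 14j + 27k ≠ 10 + 30i - 10j - 5k = qp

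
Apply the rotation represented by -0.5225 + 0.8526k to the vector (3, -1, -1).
(-2.253, -2.219, -1)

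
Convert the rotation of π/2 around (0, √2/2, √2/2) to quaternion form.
0.7071 + 0.5j + 0.5k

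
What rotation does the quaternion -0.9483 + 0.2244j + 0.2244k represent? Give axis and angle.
axis = (0, √2/2, √2/2), θ = 323°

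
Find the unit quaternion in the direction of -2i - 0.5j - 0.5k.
-0.9428i - 0.2357j - 0.2357k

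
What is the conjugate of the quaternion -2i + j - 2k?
2i - j + 2k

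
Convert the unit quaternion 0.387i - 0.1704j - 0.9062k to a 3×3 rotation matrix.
[[-0.7005, -0.1319, -0.7014], [-0.1319, -0.9419, 0.3088], [-0.7014, 0.3088, 0.6424]]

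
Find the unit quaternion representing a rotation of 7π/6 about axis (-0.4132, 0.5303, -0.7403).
-0.2588 - 0.3991i + 0.5122j - 0.7151k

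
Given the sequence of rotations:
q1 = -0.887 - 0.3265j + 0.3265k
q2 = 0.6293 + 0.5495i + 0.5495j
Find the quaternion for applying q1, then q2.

q2 · q1 = -0.3788 - 0.308i - 0.8723j + 0.0261k
-0.3788 - 0.308i - 0.8723j + 0.0261k


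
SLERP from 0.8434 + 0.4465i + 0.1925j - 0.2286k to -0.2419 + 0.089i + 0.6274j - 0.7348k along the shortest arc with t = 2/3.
0.1938 + 0.2823i + 0.6094j - 0.7152k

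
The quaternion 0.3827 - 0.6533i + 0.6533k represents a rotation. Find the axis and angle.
axis = (-√2/2, 0, √2/2), θ = 3π/4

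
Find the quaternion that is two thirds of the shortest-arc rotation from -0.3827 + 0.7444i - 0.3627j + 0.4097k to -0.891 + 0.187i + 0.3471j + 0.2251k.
-0.8248 + 0.441i + 0.1149j + 0.3347k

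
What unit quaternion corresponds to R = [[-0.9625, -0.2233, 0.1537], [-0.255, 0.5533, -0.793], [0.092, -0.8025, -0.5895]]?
0.0175 - 0.1357i + 0.8811j - 0.4527k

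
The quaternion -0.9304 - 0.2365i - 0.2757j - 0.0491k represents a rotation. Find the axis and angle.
axis = (-0.6452, -0.7522, -0.134), θ = 317°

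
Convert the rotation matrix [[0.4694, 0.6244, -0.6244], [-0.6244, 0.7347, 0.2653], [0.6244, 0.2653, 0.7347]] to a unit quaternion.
0.8571 - 0.3642j - 0.3642k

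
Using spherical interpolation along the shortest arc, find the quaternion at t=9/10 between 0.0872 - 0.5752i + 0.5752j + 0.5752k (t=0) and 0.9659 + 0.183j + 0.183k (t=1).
0.9319 - 0.0763i + 0.2507j + 0.2507k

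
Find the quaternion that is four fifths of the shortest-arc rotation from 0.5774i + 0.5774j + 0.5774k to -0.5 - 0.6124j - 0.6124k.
0.4156 + 0.1277i + 0.6368j + 0.6368k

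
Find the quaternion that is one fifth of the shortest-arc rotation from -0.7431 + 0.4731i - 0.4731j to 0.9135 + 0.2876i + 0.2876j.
-0.8245 + 0.3306i - 0.4592j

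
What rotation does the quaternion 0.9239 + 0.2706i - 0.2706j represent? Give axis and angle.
axis = (√2/2, -√2/2, 0), θ = π/4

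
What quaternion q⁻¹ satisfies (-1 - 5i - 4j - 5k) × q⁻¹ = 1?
-0.0149 + 0.0746i + 0.0597j + 0.0746k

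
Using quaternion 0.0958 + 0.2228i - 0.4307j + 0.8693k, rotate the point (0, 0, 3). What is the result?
(0.915, -2.375, 1.589)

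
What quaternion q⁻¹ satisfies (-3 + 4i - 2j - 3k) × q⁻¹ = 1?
-0.0789 - 0.1053i + 0.0526j + 0.0789k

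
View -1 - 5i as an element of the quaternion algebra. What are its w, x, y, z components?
-1 - 5i + 0j + 0k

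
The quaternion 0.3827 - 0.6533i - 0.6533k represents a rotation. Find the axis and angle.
axis = (-√2/2, 0, -√2/2), θ = 3π/4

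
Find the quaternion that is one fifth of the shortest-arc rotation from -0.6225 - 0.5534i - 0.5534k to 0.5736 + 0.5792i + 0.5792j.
-0.648 - 0.5915i - 0.1296j - 0.462k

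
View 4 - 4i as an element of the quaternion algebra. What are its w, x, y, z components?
4 - 4i + 0j + 0k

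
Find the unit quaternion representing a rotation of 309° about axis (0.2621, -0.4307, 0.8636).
-0.9026 + 0.1128i - 0.1854j + 0.3718k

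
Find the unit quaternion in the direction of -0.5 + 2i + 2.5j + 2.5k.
-0.1222 + 0.4887i + 0.6108j + 0.6108k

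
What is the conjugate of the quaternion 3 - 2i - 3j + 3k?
3 + 2i + 3j - 3k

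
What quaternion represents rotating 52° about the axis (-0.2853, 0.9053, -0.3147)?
0.8988 - 0.1251i + 0.3969j - 0.138k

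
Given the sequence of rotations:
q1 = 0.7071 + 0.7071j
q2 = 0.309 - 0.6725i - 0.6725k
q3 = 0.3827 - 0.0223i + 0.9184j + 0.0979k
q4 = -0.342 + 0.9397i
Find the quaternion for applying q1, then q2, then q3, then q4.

q2 · q1 = 0.2185 + 0.2185j - 0.951k
q3 · q2 · q1 = -0.0239 - 0.8997i + 0.2631j - 0.3474k
q4 · q3 · q2 · q1 = 0.8536 + 0.2852i + 0.2365j + 0.366k
0.8536 + 0.2852i + 0.2365j + 0.366k


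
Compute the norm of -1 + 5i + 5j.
√51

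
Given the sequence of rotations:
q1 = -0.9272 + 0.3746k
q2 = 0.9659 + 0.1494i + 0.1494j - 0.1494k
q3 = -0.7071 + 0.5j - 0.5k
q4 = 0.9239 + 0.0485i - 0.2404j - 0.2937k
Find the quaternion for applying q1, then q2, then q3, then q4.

q2 · q1 = -0.8396 - 0.0826i - 0.1945j + 0.5003k
q3 · q2 · q1 = 0.9411 + 0.2113i - 0.241j + 0.1073k
q4 · q3 · q2 · q1 = 0.8328 + 0.1443i - 0.5162j - 0.1382k
0.8328 + 0.1443i - 0.5162j - 0.1382k


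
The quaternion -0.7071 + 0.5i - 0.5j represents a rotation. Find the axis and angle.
axis = (√2/2, -√2/2, 0), θ = 3π/2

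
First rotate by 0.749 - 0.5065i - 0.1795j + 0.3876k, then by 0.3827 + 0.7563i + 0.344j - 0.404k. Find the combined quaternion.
0.888 + 0.4334i + 0.1004j - 0.1158k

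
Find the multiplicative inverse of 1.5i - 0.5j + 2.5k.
-0.1714i + 0.0571j - 0.2857k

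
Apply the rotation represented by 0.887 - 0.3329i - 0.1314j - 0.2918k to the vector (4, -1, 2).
(2.498, -0.994, 3.711)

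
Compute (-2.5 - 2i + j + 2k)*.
-2.5 + 2i - j - 2k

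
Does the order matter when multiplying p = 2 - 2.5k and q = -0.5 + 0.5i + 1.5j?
Yes: pq = -1 + 4.75i + 1.75j + 1.25k ≠ -1 - 2.75i + 4.25j + 1.25k = qp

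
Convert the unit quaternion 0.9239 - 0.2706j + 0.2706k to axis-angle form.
axis = (0, -√2/2, √2/2), θ = π/4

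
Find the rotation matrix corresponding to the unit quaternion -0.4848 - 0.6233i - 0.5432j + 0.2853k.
[[0.2471, 0.9538, 0.171], [0.4005, 0.0602, -0.9143], [-0.8823, 0.2944, -0.3671]]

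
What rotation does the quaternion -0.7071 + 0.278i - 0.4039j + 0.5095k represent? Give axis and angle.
axis = (0.3931, -0.5712, 0.7205), θ = 3π/2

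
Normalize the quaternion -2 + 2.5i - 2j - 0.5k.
-0.5252 + 0.6565i - 0.5252j - 0.1313k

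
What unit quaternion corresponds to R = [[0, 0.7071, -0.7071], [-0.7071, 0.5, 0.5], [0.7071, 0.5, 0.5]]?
0.7071 - 0.5j - 0.5k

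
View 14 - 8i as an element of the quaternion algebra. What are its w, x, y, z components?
14 - 8i + 0j + 0k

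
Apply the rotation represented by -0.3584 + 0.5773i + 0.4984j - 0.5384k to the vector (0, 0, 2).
(-1.958, -0.246, -0.327)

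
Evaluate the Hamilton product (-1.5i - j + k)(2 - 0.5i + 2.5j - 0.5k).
2.25 - 5i - 3.25j - 2.25k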